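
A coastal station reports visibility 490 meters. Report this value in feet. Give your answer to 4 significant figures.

1608 ft

1 m = 3.28084 ft, so 490 × 3.28084 = 1608 ft.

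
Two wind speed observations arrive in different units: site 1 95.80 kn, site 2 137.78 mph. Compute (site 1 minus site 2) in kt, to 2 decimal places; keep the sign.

-23.93 kt

site 2: 137.78 mph = 119.7275 kt.
Difference: 95.8000 − 119.7275 = -23.93 kt.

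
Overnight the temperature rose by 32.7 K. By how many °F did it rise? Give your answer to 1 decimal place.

Converting a difference, only the 9/5 scale factor applies: Δ°F = 32.7 × 1.8 = 58.9 °F.

58.9 °F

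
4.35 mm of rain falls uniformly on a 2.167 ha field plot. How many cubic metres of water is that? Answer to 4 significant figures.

Area: 2.167 ha = 21670 m².
1 mm over 1 m² is 1 L, so volume = 4.35 × 21670 = 94264.5 L = 94.26 m³.

94.26 cubic metres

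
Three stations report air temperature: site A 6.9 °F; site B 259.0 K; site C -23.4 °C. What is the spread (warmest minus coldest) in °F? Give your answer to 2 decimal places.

site A: 6.9 °F = -13.944 °C.
site B: 259.0 K = -14.150 °C.
Spread: (-13.944) − (-23.400) = 9.456 °C = 17.02 °F.

17.02 °F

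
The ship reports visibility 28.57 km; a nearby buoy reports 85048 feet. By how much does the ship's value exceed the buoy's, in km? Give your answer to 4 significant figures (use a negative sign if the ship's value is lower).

the buoy: 85048 ft = 25.92263 km.
Difference: 28.57000 − 25.92263 = 2.647 km.

2.647 km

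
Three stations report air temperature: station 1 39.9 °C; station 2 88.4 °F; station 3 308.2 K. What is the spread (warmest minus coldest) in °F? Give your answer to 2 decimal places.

15.42 °F

station 2: 88.4 °F = 31.333 °C.
station 3: 308.2 K = 35.050 °C.
Spread: 39.900 − 31.333 = 8.567 °C = 15.42 °F.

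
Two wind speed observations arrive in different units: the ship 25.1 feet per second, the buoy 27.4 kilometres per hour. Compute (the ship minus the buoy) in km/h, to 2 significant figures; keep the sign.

0.14 km/h

the ship: 25.1 ft/s = 27.5417 km/h.
Difference: 27.5417 − 27.4000 = 0.14 km/h.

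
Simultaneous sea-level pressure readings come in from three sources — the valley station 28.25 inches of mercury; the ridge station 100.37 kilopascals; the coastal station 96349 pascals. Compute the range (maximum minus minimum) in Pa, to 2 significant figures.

the valley station: 28.25 inHg = 95665.49 Pa.
the ridge station: 100.37 kPa = 100370.00 Pa.
Spread: 100370.00 − 95665.49 = 4700 Pa.

4700 Pa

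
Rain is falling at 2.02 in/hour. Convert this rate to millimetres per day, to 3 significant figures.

2.02 in/hour × 25.4 mm/in × 24 hour/day = 1230 mm/day.

1230 mm/day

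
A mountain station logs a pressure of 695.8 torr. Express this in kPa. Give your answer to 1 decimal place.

1 mmHg = 0.133322 kPa, so 695.8 × 0.133322 = 92.8 kPa.

92.8 kPa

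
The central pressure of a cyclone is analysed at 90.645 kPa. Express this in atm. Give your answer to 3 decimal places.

0.895 atm

1 kPa = 0.00986923 atm, so 90.645 × 0.00986923 = 0.895 atm.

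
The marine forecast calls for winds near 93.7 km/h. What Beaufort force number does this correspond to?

Beaufort force 10

93.7 km/h = 26.0 m/s, which is Beaufort 10 (storm, 24.5–28.4 m/s).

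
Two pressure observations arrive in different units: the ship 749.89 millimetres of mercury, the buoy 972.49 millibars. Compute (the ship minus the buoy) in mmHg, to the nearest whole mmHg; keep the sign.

the buoy: 972.49 mb = 729.43 mmHg.
Difference: 749.89 − 729.43 = 20 mmHg.

20 mmHg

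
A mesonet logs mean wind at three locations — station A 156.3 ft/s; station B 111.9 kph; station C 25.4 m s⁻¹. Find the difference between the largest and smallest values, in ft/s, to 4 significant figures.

72.97 ft/s

station B: 111.9 km/h = 101.9794 ft/s.
station C: 25.4 m/s = 83.3333 ft/s.
Spread: 156.3000 − 83.3333 = 72.97 ft/s.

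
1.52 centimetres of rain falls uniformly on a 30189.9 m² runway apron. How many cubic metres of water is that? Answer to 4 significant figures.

Depth: 1.52 cm × 10 = 15.2 mm.
1 mm over 1 m² is 1 L, so volume = 15.2 × 30189.9 = 458886.48 L = 458.9 m³.

458.9 cubic metres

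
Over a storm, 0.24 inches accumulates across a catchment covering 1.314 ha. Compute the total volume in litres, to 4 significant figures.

Depth: 0.24 in × 25.4 = 6.096 mm.
Area: 1.314 ha = 13140 m².
1 mm over 1 m² is 1 L, so volume = 6.096 × 13140 = 80101.44 L ≈ 80100 L.

80100 litres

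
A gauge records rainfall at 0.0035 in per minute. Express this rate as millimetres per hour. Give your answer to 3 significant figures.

5.33 mm/hour

0.0035 in/minute × 25.4 mm/in × 60 minute/hour = 5.33 mm/hour.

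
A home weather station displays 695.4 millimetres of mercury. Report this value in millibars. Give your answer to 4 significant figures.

1 mmHg = 1.33322 mb, so 695.4 × 1.33322 = 927.1 mb.

927.1 mb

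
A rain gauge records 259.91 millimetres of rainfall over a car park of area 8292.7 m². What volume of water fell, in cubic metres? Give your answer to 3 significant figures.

2160 cubic metres

1 mm over 1 m² is 1 L, so volume = 259.91 × 8292.7 = 2155355.7 L = 2160 m³.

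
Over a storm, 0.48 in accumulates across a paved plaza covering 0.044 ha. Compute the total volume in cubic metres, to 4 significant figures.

Depth: 0.48 in × 25.4 = 12.192 mm.
Area: 0.044 ha = 440 m².
1 mm over 1 m² is 1 L, so volume = 12.192 × 440 = 5364.48 L = 5.364 m³.

5.364 cubic metres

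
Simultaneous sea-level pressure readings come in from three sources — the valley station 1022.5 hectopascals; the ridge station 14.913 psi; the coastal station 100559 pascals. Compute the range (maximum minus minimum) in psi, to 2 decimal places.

0.33 psi

the valley station: 1022.5 hPa = 14.8301 psi.
the coastal station: 100559 Pa = 14.5848 psi.
Spread: 14.9130 − 14.5848 = 0.33 psi.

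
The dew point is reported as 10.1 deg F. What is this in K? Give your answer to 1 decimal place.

First to °C: -12.17 °C.
Then to K: 261.0 K.

261.0 K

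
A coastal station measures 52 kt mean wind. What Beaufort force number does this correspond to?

Beaufort force 10

52 kt lies in the Beaufort 10 band (storm, 48–55 kt).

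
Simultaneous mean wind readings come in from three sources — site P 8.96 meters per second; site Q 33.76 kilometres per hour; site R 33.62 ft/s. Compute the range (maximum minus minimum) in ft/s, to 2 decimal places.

site P: 8.96 m/s = 29.3963 ft/s.
site Q: 33.76 km/h = 30.7670 ft/s.
Spread: 33.6200 − 29.3963 = 4.22 ft/s.

4.22 ft/s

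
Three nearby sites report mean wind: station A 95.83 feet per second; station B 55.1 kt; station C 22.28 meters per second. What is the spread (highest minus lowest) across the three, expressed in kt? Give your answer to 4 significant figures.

station A: 95.83 ft/s = 56.7777 kt.
station C: 22.28 m/s = 43.3089 kt.
Spread: 56.7777 − 43.3089 = 13.47 kt.

13.47 kt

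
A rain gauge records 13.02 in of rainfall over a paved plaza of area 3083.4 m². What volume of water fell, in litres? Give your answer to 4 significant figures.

1020000 litres

Depth: 13.02 in × 25.4 = 330.708 mm.
1 mm over 1 m² is 1 L, so volume = 330.708 × 3083.4 = 1019705 L ≈ 1020000 L.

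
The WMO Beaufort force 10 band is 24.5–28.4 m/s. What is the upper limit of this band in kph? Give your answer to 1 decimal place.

102.2 km/h

24.5–28.4 m/s × 3.6 = 88.2–102.2 km/h.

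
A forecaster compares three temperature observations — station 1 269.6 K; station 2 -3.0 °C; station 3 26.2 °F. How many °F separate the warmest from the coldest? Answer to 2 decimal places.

0.99 °F

station 1: 269.6 K = -3.550 °C.
station 3: 26.2 °F = -3.222 °C.
Spread: (-3.000) − (-3.550) = 0.550 °C = 0.99 °F.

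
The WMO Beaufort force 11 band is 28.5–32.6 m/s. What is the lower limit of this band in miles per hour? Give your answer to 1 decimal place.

28.5–32.6 m/s × 2.237 = 63.8–72.9 mph.

63.8 mph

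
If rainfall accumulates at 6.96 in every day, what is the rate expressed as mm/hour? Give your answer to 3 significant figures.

7.37 mm/hour

6.96 in/day × 25.4 mm/in × 0.0416667 day/hour = 7.37 mm/hour.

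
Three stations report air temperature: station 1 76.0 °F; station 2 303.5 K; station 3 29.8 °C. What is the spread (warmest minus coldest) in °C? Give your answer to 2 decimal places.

5.91 °C

station 1: 76.0 °F = 24.444 °C.
station 2: 303.5 K = 30.350 °C.
Spread: 30.350 − 24.444 = 5.906 °C.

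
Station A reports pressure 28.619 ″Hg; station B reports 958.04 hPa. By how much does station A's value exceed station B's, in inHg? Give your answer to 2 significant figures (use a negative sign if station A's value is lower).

station B: 958.04 hPa = 28.2909 inHg.
Difference: 28.6190 − 28.2909 = 0.33 inHg.

0.33 inHg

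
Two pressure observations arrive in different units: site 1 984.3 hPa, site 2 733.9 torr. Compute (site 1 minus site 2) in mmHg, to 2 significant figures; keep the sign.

4.4 mmHg

site 1: 984.3 hPa = 738.286 mmHg.
Difference: 738.286 − 733.900 = 4.4 mmHg.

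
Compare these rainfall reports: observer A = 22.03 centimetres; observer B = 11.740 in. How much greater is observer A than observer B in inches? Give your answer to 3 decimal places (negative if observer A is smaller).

-3.067 in

observer A: 22.03 cm = 8.67323 in.
Difference: 8.67323 − 11.74000 = -3.067 in.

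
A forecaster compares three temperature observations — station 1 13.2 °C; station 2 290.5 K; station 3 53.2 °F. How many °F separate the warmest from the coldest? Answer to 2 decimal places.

10.03 °F

station 2: 290.5 K = 17.350 °C.
station 3: 53.2 °F = 11.778 °C.
Spread: 17.350 − 11.778 = 5.572 °C = 10.03 °F.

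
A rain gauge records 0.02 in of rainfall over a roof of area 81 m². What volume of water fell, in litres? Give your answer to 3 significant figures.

Depth: 0.02 in × 25.4 = 0.508 mm.
1 mm over 1 m² is 1 L, so volume = 0.508 × 81 = 41.148 L ≈ 41.1 L.

41.1 litres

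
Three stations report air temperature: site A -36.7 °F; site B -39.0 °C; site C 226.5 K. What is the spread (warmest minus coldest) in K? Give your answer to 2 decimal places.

site A: -36.7 °F = -38.167 °C.
site C: 226.5 K = -46.650 °C.
Spread: (-38.167) − (-46.650) = 8.483 °C.

8.48 K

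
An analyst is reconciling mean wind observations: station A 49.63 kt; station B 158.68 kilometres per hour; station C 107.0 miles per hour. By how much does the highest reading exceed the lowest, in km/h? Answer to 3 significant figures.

80.3 km/h

station A: 49.63 kt = 91.915 km/h.
station C: 107.0 mph = 172.200 km/h.
Spread: 172.200 − 91.915 = 80.3 km/h.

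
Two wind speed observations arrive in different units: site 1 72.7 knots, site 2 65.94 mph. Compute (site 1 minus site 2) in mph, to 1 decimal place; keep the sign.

17.7 mph

site 1: 72.7 kt = 83.662 mph.
Difference: 83.662 − 65.940 = 17.7 mph.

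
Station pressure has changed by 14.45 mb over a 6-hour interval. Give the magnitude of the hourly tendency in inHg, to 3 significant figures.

0.0711 inHg per hour

14.45 mb / 6 h × 0.02953 inHg/mb = 0.0711 inHg/h.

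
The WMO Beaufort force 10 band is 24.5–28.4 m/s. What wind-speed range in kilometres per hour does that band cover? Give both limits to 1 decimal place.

88.2 to 102.2 km/h

24.5–28.4 m/s × 3.6 = 88.2–102.2 km/h.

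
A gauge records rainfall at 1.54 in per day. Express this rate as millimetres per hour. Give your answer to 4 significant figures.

1.54 in/day × 25.4 mm/in × 0.0416667 day/hour = 1.630 mm/hour.

1.630 mm/hour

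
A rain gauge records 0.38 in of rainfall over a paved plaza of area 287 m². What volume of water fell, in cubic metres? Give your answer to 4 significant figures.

2.770 cubic metres

Depth: 0.38 in × 25.4 = 9.652 mm.
1 mm over 1 m² is 1 L, so volume = 9.652 × 287 = 2770.124 L = 2.770 m³.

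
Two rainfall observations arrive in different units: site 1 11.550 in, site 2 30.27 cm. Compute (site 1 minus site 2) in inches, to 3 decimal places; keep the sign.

-0.367 in

site 2: 30.27 cm = 11.91732 in.
Difference: 11.55000 − 11.91732 = -0.367 in.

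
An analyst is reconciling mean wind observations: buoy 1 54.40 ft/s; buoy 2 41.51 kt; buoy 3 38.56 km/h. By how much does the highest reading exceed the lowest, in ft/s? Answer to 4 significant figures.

buoy 2: 41.51 kt = 70.0610 ft/s.
buoy 3: 38.56 km/h = 35.1414 ft/s.
Spread: 70.0610 − 35.1414 = 34.92 ft/s.

34.92 ft/s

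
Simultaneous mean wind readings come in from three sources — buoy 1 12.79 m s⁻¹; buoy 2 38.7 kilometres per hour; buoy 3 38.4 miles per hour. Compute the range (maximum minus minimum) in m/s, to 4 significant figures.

buoy 2: 38.7 km/h = 10.75000 m/s.
buoy 3: 38.4 mph = 17.16634 m/s.
Spread: 17.16634 − 10.75000 = 6.416 m/s.

6.416 m/s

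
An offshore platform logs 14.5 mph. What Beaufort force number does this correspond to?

14.5 mph = 6.5 m/s, which is Beaufort 4 (moderate breeze, 5.5–7.9 m/s).

Beaufort force 4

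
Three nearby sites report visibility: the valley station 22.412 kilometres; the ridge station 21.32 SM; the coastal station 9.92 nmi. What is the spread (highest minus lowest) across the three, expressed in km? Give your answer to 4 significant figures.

the ridge station: 21.32 SM = 34.3112 km.
the coastal station: 9.92 nmi = 18.3718 km.
Spread: 34.3112 − 18.3718 = 15.94 km.

15.94 km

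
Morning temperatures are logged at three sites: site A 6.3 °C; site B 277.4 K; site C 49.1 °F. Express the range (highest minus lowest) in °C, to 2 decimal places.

site B: 277.4 K = 4.250 °C.
site C: 49.1 °F = 9.500 °C.
Spread: 9.500 − 4.250 = 5.250 °C.

5.25 °C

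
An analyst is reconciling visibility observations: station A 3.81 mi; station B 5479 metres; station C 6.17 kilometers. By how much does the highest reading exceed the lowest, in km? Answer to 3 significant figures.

0.691 km

station A: 3.81 SM = 6.13160 km.
station B: 5479 m = 5.47900 km.
Spread: 6.17000 − 5.47900 = 0.691 km.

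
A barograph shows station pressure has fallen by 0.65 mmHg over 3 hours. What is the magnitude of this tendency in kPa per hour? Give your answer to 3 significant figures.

0.65 mmHg / 3 h × 0.133322 kPa/mmHg = 0.0289 kPa/h.

0.0289 kPa per hour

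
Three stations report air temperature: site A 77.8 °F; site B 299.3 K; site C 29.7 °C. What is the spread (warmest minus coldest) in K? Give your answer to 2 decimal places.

site A: 77.8 °F = 25.444 °C.
site B: 299.3 K = 26.150 °C.
Spread: 29.700 − 25.444 = 4.256 °C.

4.26 K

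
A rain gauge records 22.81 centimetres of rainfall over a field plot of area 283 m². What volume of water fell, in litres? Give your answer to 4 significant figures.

Depth: 22.81 cm × 10 = 228.1 mm.
1 mm over 1 m² is 1 L, so volume = 228.1 × 283 = 64552.3 L ≈ 64550 L.

64550 litres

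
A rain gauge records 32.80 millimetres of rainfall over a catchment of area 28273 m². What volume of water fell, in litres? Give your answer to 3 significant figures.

1 mm over 1 m² is 1 L, so volume = 32.8 × 28273 = 927354.4 L ≈ 927000 L.

927000 litres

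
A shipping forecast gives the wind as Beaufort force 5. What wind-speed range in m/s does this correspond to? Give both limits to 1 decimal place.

8.0 to 10.7 m/s

Beaufort 5 (fresh breeze) spans 8.0–10.7 m/s.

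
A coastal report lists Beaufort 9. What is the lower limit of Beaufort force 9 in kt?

41 kt

Beaufort 9 (strong gale) spans 41–47 knots.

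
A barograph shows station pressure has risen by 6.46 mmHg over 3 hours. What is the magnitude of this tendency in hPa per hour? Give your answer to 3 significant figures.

6.46 mmHg / 3 h × 1.33322 hPa/mmHg = 2.87 hPa/h.

2.87 hPa per hour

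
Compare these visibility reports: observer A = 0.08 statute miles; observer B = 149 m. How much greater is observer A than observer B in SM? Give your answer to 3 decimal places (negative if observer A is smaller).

observer B: 149 m = 0.09258 SM.
Difference: 0.08000 − 0.09258 = -0.013 SM.

-0.013 SM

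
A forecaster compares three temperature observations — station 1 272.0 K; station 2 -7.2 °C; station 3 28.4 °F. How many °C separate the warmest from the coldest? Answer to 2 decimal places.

6.05 °C

station 1: 272.0 K = -1.150 °C.
station 3: 28.4 °F = -2.000 °C.
Spread: (-1.150) − (-7.200) = 6.050 °C.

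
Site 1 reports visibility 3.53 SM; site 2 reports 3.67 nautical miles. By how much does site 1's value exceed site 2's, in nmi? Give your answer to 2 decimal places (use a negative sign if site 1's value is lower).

-0.60 nmi

site 1: 3.53 SM = 3.0675 nmi.
Difference: 3.0675 − 3.6700 = -0.60 nmi.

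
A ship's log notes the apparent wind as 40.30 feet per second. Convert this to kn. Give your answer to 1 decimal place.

1 ft/s = 0.592484 kt, so 40.30 × 0.592484 = 23.9 kt.

23.9 kt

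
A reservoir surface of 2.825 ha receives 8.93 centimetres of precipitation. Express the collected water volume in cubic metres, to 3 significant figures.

2520 cubic metres

Depth: 8.93 cm × 10 = 89.3 mm.
Area: 2.825 ha = 28250 m².
1 mm over 1 m² is 1 L, so volume = 89.3 × 28250 = 2522725 L = 2520 m³.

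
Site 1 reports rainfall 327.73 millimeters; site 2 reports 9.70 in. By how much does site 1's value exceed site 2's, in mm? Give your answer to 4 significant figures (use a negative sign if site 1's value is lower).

81.35 mm

site 2: 9.70 in = 246.3800 mm.
Difference: 327.7300 − 246.3800 = 81.35 mm.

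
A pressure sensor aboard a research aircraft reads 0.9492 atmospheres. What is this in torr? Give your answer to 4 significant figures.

1 atm = 760 mmHg, so 0.9492 × 760 = 721.4 mmHg.

721.4 mmHg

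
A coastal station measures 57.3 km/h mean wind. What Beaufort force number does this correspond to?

Beaufort force 7

57.3 km/h = 15.9 m/s, which is Beaufort 7 (near gale, 13.9–17.1 m/s).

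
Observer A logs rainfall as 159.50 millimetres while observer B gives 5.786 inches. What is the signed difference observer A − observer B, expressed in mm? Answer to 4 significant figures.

observer B: 5.786 in = 146.9644 mm.
Difference: 159.5000 − 146.9644 = 12.54 mm.

12.54 mm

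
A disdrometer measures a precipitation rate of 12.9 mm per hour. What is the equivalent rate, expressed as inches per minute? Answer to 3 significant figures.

0.00846 in/minute

12.9 mm/hour × 0.0393701 in/mm × 0.0166667 hour/minute = 0.00846 in/minute.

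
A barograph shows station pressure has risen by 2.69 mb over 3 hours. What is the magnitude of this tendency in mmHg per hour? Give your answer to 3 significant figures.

2.69 mb / 3 h × 0.750062 mmHg/mb = 0.673 mmHg/h.

0.673 mmHg per hour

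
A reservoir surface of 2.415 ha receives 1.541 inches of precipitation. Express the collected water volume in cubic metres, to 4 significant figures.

945.3 cubic metres

Depth: 1.541 in × 25.4 = 39.1414 mm.
Area: 2.415 ha = 24150 m².
1 mm over 1 m² is 1 L, so volume = 39.1414 × 24150 = 945264.81 L = 945.3 m³.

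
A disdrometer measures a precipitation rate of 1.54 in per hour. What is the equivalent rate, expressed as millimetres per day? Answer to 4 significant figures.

1.54 in/hour × 25.4 mm/in × 24 hour/day = 938.8 mm/day.

938.8 mm/day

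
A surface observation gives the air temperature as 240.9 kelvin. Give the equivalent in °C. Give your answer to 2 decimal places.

°C = 240.9 − 273.15 = -32.25 °C.

-32.25 °C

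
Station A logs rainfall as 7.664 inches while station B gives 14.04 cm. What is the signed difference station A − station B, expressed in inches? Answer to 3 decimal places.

station B: 14.04 cm = 5.52756 in.
Difference: 7.66400 − 5.52756 = 2.136 in.

2.136 in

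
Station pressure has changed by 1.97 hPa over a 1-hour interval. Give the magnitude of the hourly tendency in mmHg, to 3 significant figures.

1.48 mmHg per hour

1.97 hPa / 1 h × 0.750062 mmHg/hPa = 1.48 mmHg/h.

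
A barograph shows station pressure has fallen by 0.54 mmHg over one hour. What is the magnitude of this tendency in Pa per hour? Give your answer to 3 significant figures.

72.0 Pa per hour

0.54 mmHg / 1 h × 133.322 Pa/mmHg = 72.0 Pa/h.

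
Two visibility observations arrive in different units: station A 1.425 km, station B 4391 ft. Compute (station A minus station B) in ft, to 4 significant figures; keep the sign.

284.2 ft

station A: 1.425 km = 4675.197 ft.
Difference: 4675.197 − 4391.000 = 284.2 ft.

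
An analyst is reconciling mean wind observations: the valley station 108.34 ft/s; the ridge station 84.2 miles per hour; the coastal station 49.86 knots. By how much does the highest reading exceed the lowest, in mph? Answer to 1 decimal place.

26.8 mph

the valley station: 108.34 ft/s = 73.868 mph.
the coastal station: 49.86 kt = 57.378 mph.
Spread: 84.200 − 57.378 = 26.8 mph.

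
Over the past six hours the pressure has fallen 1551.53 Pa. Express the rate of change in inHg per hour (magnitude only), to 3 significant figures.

0.0764 inHg per hour

1551.53 Pa / 6 h × 0.0002953 inHg/Pa = 0.0764 inHg/h.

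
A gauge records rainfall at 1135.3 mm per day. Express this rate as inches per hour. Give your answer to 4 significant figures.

1135.3 mm/day × 0.0393701 in/mm × 0.0416667 day/hour = 1.862 in/hour.

1.862 in/hour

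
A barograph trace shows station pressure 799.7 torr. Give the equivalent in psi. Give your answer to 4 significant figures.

15.46 psi

1 mmHg = 0.0193368 psi, so 799.7 × 0.0193368 = 15.46 psi.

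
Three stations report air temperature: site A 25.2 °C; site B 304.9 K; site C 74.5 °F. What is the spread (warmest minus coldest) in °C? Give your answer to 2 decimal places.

8.14 °C

site B: 304.9 K = 31.750 °C.
site C: 74.5 °F = 23.611 °C.
Spread: 31.750 − 23.611 = 8.139 °C.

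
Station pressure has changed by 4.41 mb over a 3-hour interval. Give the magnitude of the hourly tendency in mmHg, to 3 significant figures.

1.10 mmHg per hour

4.41 mb / 3 h × 0.750062 mmHg/mb = 1.10 mmHg/h.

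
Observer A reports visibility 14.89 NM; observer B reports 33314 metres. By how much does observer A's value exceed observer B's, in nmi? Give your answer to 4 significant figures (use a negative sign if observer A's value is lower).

-3.098 nmi

observer B: 33314 m = 17.98812 nmi.
Difference: 14.89000 − 17.98812 = -3.098 nmi.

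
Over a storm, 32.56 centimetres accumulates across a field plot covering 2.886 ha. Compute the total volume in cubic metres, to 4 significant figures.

9397 cubic metres

Depth: 32.56 cm × 10 = 325.6 mm.
Area: 2.886 ha = 28860 m².
1 mm over 1 m² is 1 L, so volume = 325.6 × 28860 = 9396816 L = 9397 m³.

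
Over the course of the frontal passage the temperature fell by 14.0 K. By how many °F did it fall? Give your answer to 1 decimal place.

25.2 °F

For a temperature change the 32° offset cancels: Δ°F = 14.0 × 1.8 = 25.2 °F.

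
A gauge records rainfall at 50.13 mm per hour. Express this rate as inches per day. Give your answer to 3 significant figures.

47.4 in/day

50.13 mm/hour × 0.0393701 in/mm × 24 hour/day = 47.4 in/day.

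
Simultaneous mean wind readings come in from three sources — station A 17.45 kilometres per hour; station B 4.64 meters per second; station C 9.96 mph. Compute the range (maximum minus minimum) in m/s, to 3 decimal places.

0.395 m/s

station A: 17.45 km/h = 4.84722 m/s.
station C: 9.96 mph = 4.45252 m/s.
Spread: 4.84722 − 4.45252 = 0.395 m/s.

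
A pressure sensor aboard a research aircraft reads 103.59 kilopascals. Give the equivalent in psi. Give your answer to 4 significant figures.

15.02 psi

1 kPa = 0.145038 psi, so 103.59 × 0.145038 = 15.02 psi.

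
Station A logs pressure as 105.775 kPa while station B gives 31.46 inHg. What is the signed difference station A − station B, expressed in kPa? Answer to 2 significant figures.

station B: 31.46 inHg = 106.5358 kPa.
Difference: 105.7750 − 106.5358 = -0.76 kPa.

-0.76 kPa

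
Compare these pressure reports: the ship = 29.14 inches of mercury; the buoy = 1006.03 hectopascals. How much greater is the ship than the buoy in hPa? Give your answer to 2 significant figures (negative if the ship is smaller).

-19 hPa

the ship: 29.14 inHg = 986.79 hPa.
Difference: 986.79 − 1006.03 = -19 hPa.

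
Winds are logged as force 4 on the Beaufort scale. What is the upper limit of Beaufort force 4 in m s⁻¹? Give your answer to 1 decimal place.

7.9 m/s

Beaufort 4 (moderate breeze) spans 5.5–7.9 m/s.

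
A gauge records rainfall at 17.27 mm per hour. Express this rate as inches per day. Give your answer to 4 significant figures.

17.27 mm/hour × 0.0393701 in/mm × 24 hour/day = 16.32 in/day.

16.32 in/day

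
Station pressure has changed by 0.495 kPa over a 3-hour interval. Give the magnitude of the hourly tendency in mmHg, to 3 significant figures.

0.495 kPa / 3 h × 7.50062 mmHg/kPa = 1.24 mmHg/h.

1.24 mmHg per hour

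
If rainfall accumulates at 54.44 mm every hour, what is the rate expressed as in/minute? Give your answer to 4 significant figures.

0.03572 in/minute

54.44 mm/hour × 0.0393701 in/mm × 0.0166667 hour/minute = 0.03572 in/minute.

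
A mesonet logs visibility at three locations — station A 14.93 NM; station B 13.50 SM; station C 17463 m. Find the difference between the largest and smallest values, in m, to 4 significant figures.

station A: 14.93 nmi = 27650.36 m.
station B: 13.50 SM = 21726.14 m.
Spread: 27650.36 − 17463.00 = 10190 m.

10190 m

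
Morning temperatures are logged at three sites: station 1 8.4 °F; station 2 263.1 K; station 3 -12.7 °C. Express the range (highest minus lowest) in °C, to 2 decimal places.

3.06 °C

station 1: 8.4 °F = -13.111 °C.
station 2: 263.1 K = -10.050 °C.
Spread: (-10.050) − (-13.111) = 3.061 °C.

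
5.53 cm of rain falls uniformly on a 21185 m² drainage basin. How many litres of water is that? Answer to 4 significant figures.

Depth: 5.53 cm × 10 = 55.3 mm.
1 mm over 1 m² is 1 L, so volume = 55.3 × 21185 = 1171530.5 L ≈ 1172000 L.

1172000 litres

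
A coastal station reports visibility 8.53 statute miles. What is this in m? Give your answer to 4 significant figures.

1 SM = 1609.34 m, so 8.53 × 1609.34 = 13730 m.

13730 m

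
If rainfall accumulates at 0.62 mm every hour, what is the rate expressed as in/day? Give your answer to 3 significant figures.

0.586 in/day

0.62 mm/hour × 0.0393701 in/mm × 24 hour/day = 0.586 in/day.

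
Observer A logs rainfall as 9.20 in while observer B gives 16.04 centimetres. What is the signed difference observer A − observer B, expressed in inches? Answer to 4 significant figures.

2.885 in

observer B: 16.04 cm = 6.31496 in.
Difference: 9.20000 − 6.31496 = 2.885 in.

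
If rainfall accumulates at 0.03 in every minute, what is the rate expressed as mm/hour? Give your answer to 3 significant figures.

0.03 in/minute × 25.4 mm/in × 60 minute/hour = 45.7 mm/hour.

45.7 mm/hour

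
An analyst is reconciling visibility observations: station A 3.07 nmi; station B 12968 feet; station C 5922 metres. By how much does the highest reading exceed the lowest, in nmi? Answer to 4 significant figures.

1.063 nmi

station B: 12968 ft = 2.13426 nmi.
station C: 5922 m = 3.19762 nmi.
Spread: 3.19762 − 2.13426 = 1.063 nmi.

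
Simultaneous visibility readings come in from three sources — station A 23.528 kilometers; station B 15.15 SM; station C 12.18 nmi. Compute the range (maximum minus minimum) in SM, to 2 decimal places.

station A: 23.528 km = 14.6196 SM.
station C: 12.18 nmi = 14.0165 SM.
Spread: 15.1500 − 14.0165 = 1.13 SM.

1.13 SM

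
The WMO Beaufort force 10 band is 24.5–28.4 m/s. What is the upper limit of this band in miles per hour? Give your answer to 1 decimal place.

63.5 mph

24.5–28.4 m/s × 2.237 = 54.8–63.5 mph.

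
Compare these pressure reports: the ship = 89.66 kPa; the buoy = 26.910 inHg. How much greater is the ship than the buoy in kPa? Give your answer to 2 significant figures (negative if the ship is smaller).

-1.5 kPa

the buoy: 26.910 inHg = 91.128 kPa.
Difference: 89.660 − 91.128 = -1.5 kPa.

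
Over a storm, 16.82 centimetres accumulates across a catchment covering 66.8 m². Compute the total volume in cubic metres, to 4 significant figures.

Depth: 16.82 cm × 10 = 168.2 mm.
1 mm over 1 m² is 1 L, so volume = 168.2 × 66.8 = 11235.76 L = 11.24 m³.

11.24 cubic metres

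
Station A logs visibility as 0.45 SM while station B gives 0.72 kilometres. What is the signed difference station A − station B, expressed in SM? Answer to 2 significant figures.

station B: 0.72 km = 0.447387 SM.
Difference: 0.450000 − 0.447387 = 0.0026 SM.

0.0026 SM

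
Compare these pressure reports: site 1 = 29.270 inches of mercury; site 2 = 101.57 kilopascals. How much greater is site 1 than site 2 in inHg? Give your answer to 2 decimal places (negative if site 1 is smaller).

site 2: 101.57 kPa = 29.9936 inHg.
Difference: 29.2700 − 29.9936 = -0.72 inHg.

-0.72 inHg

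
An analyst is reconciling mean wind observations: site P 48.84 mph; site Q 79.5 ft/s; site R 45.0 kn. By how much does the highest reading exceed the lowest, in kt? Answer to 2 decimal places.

site P: 48.84 mph = 42.4408 kt.
site Q: 79.5 ft/s = 47.1025 kt.
Spread: 47.1025 − 42.4408 = 4.66 kt.

4.66 kt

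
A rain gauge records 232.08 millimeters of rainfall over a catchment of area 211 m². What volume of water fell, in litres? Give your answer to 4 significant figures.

48970 litres

1 mm over 1 m² is 1 L, so volume = 232.08 × 211 = 48968.88 L ≈ 48970 L.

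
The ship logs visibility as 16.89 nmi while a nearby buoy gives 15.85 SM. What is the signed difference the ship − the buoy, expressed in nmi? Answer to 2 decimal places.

the buoy: 15.85 SM = 13.7733 nmi.
Difference: 16.8900 − 13.7733 = 3.12 nmi.

3.12 nmi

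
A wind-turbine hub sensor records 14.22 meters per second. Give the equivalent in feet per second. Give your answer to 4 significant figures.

1 m/s = 3.28084 ft/s, so 14.22 × 3.28084 = 46.65 ft/s.

46.65 ft/s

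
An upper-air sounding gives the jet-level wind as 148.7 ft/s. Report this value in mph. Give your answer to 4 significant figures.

1 ft/s = 0.681818 mph, so 148.7 × 0.681818 = 101.4 mph.

101.4 mph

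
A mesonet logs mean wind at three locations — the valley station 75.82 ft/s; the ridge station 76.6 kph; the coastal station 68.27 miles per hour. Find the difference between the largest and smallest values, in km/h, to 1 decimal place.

33.3 km/h

the valley station: 75.82 ft/s = 83.196 km/h.
the coastal station: 68.27 mph = 109.870 km/h.
Spread: 109.870 − 76.600 = 33.3 km/h.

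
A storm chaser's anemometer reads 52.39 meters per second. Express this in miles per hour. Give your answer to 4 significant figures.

1 m/s = 2.23694 mph, so 52.39 × 2.23694 = 117.2 mph.

117.2 mph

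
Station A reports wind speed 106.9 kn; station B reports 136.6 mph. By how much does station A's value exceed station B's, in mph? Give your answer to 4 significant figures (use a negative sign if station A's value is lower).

-13.58 mph

station A: 106.9 kt = 123.0183 mph.
Difference: 123.0183 − 136.6000 = -13.58 mph.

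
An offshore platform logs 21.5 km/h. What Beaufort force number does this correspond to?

Beaufort force 4

21.5 km/h = 6.0 m/s, which is Beaufort 4 (moderate breeze, 5.5–7.9 m/s).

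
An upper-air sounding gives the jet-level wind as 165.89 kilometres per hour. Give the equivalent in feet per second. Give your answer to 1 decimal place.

1 km/h = 0.911344 ft/s, so 165.89 × 0.911344 = 151.2 ft/s.

151.2 ft/s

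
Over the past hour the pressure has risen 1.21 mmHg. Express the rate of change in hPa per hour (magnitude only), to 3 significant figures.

1.21 mmHg / 1 h × 1.33322 hPa/mmHg = 1.61 hPa/h.

1.61 hPa per hour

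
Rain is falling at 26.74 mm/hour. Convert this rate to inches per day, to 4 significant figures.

25.27 in/day

26.74 mm/hour × 0.0393701 in/mm × 24 hour/day = 25.27 in/day.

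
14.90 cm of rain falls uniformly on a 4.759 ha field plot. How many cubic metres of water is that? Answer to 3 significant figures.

Depth: 14.90 cm × 10 = 149 mm.
Area: 4.759 ha = 47590 m².
1 mm over 1 m² is 1 L, so volume = 149 × 47590 = 7090910 L = 7090 m³.

7090 cubic metres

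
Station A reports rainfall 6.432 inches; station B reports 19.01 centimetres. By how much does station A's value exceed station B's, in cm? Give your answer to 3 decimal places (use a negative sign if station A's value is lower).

-2.673 cm

station A: 6.432 in = 16.33728 cm.
Difference: 16.33728 − 19.01000 = -2.673 cm.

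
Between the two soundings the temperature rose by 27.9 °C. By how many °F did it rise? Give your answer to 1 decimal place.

50.2 °F

Converting a difference, only the 9/5 scale factor applies: Δ°F = 27.9 × 1.8 = 50.2 °F.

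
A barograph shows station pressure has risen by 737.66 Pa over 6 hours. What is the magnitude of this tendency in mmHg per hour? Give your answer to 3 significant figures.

0.922 mmHg per hour

737.66 Pa / 6 h × 0.00750062 mmHg/Pa = 0.922 mmHg/h.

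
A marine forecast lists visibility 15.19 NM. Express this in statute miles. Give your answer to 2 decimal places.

17.48 SM

1 nmi = 1.15078 SM, so 15.19 × 1.15078 = 17.48 SM.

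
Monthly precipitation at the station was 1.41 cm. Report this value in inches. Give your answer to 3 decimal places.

0.555 in

1 cm = 0.393701 in, so 1.41 × 0.393701 = 0.555 in.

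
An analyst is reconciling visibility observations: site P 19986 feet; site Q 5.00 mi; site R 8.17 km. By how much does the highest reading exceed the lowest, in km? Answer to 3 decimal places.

site P: 19986 ft = 6.09173 km.
site Q: 5.00 SM = 8.04672 km.
Spread: 8.17000 − 6.09173 = 2.078 km.

2.078 km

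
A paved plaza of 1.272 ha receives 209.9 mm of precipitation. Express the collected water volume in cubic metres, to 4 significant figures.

2670 cubic metres

Area: 1.272 ha = 12720 m².
1 mm over 1 m² is 1 L, so volume = 209.9 × 12720 = 2669928 L = 2670 m³.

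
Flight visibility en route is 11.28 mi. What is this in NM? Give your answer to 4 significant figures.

1 SM = 0.868976 nmi, so 11.28 × 0.868976 = 9.802 nmi.

9.802 nmi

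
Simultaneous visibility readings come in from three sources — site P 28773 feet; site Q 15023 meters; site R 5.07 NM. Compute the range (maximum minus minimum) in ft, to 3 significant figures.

20500 ft

site Q: 15023 m = 49288.06 ft.
site R: 5.07 nmi = 30805.91 ft.
Spread: 49288.06 − 28773.00 = 20500 ft.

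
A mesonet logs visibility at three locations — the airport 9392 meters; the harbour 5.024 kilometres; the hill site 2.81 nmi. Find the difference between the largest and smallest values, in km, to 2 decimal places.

the airport: 9392 m = 9.3920 km.
the hill site: 2.81 nmi = 5.2041 km.
Spread: 9.3920 − 5.0240 = 4.37 km.

4.37 km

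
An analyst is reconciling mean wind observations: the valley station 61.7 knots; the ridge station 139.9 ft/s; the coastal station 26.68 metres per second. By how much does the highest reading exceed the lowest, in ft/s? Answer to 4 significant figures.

the valley station: 61.7 kt = 104.1379 ft/s.
the coastal station: 26.68 m/s = 87.5328 ft/s.
Spread: 139.9000 − 87.5328 = 52.37 ft/s.

52.37 ft/s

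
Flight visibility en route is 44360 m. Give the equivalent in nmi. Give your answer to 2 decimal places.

1 m = 0.000539957 nmi, so 44360 × 0.000539957 = 23.95 nmi.

23.95 nmi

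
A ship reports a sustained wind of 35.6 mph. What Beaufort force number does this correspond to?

35.6 mph = 15.9 m/s, which is Beaufort 7 (near gale, 13.9–17.1 m/s).

Beaufort force 7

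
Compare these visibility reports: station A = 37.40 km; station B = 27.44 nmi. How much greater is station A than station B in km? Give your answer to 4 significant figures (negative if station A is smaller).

station B: 27.44 nmi = 50.8189 km.
Difference: 37.4000 − 50.8189 = -13.42 km.

-13.42 km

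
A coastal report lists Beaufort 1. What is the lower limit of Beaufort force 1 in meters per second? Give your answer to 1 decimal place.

0.3 m/s

Beaufort 1 (light air) spans 0.3–1.5 m/s.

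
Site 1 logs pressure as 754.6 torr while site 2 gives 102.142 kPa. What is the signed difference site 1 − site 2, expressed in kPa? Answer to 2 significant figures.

-1.5 kPa

site 1: 754.6 mmHg = 100.605 kPa.
Difference: 100.605 − 102.142 = -1.5 kPa.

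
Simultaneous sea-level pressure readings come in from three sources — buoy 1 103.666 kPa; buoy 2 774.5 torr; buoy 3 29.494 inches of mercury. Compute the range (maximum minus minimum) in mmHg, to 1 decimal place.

buoy 1: 103.666 kPa = 777.559 mmHg.
buoy 3: 29.494 inHg = 749.148 mmHg.
Spread: 777.559 − 749.148 = 28.4 mmHg.

28.4 mmHg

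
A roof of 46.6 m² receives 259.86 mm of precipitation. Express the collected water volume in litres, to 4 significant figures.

12110 litres

1 mm over 1 m² is 1 L, so volume = 259.86 × 46.6 = 12109.476 L ≈ 12110 L.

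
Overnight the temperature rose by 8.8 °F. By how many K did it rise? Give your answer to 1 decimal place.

4.9 K

For a temperature change the 32° offset cancels: ΔK = 8.8 × 0.5556 = 4.9 K.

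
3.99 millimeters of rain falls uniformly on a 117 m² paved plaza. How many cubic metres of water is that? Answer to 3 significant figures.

0.467 cubic metres

1 mm over 1 m² is 1 L, so volume = 3.99 × 117 = 466.83 L = 0.467 m³.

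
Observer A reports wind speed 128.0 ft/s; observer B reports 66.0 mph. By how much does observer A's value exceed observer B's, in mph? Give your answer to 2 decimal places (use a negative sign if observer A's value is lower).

21.27 mph

observer A: 128.0 ft/s = 87.2727 mph.
Difference: 87.2727 − 66.0000 = 21.27 mph.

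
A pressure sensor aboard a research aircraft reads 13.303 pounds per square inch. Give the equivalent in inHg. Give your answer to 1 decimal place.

1 psi = 2.03602 inHg, so 13.303 × 2.03602 = 27.1 inHg.

27.1 inHg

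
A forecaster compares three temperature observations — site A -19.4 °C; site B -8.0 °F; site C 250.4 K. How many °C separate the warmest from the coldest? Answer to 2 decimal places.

3.35 °C

site B: -8.0 °F = -22.222 °C.
site C: 250.4 K = -22.750 °C.
Spread: (-19.400) − (-22.750) = 3.350 °C.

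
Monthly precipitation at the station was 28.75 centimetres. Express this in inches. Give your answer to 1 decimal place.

1 cm = 0.393701 in, so 28.75 × 0.393701 = 11.3 in.

11.3 in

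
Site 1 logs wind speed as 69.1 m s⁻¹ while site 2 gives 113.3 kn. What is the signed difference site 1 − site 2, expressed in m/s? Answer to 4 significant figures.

site 2: 113.3 kt = 58.2866 m/s.
Difference: 69.1000 − 58.2866 = 10.81 m/s.

10.81 m/s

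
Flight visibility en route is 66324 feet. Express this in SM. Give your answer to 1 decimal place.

12.6 SM

1 ft = 0.000189394 SM, so 66324 × 0.000189394 = 12.6 SM.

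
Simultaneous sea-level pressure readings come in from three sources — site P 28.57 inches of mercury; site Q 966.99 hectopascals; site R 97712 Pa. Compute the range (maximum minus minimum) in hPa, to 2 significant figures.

10 hPa

site P: 28.57 inHg = 967.49 hPa.
site R: 97712 Pa = 977.12 hPa.
Spread: 977.12 − 966.99 = 10 hPa.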